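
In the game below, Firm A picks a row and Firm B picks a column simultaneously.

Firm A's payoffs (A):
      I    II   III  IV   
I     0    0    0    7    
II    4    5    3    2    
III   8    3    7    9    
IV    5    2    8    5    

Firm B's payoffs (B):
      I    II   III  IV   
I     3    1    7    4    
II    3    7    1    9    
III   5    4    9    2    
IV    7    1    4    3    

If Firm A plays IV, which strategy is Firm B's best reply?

I

With Firm A fixed at IV, Firm B's payoffs are: I → 7, II → 1, III → 4, IV → 3.
The maximum is 7, achieved by I.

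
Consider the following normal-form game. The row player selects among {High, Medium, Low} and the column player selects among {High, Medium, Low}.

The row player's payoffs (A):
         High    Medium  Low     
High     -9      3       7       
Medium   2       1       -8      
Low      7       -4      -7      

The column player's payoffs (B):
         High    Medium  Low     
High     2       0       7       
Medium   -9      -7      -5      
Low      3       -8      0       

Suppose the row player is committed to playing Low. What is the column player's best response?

With the row player fixed at Low, the column player's payoffs are: High → 3, Medium → -8, Low → 0.
The maximum is 3, achieved by High.

High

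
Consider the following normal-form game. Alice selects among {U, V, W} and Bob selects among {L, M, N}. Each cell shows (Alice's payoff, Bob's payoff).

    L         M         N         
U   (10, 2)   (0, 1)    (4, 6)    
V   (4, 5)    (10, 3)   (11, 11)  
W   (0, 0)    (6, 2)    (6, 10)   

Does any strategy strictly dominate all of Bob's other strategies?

A strategy is strictly dominant if it gives Bob a strictly higher payoff than every other strategy, against every choice by the opponent.
N strictly dominates: vs U: 6 > each of {2, 1}; vs V: 11 > each of {5, 3}; vs W: 10 > each of {0, 2}.

N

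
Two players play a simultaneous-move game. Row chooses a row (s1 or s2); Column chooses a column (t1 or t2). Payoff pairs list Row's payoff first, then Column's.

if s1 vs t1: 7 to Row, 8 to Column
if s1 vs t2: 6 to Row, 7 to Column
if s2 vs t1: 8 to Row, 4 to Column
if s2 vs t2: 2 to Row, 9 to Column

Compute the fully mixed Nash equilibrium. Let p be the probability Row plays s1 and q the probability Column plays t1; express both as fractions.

Each player's mixing probability is pinned down by making the *other* player indifferent.
Column indifferent between t1 and t2: p·8 + (1−p)·4 = p·7 + (1−p)·9 ⟹ 4 + 4p = 9 + (-2)p ⟹ p = 5/6.
Row indifferent between s1 and s2: q·7 + (1−q)·6 = q·8 + (1−q)·2 ⟹ 6 + 1q = 2 + 6q ⟹ q = 4/5.

p = 5/6, q = 4/5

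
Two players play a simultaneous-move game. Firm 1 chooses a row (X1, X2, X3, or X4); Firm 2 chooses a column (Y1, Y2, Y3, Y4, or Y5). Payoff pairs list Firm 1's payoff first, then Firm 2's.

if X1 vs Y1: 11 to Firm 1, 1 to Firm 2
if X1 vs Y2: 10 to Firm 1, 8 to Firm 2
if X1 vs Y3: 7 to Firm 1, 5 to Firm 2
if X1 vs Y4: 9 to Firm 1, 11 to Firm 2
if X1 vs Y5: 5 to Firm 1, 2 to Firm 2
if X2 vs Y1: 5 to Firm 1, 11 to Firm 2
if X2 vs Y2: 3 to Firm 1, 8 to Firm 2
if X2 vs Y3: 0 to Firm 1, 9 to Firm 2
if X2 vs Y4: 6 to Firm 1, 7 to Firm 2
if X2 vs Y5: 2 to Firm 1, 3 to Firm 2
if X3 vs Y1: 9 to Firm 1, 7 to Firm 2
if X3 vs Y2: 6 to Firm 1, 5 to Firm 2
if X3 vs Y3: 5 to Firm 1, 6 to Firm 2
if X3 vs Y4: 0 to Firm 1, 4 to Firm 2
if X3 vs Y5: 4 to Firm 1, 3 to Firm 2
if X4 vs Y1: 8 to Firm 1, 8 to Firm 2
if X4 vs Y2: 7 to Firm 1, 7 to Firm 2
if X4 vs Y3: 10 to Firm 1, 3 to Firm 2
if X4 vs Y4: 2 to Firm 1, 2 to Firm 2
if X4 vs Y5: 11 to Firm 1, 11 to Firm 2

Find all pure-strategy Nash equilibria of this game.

(X1, Y4) and (X4, Y5)

A profile is a Nash equilibrium when each player is best-responding to the other.
Firm 1's best responses — vs Y1: X1 (payoff 11); vs Y2: X1 (payoff 10); vs Y3: X4 (payoff 10); vs Y4: X1 (payoff 9); vs Y5: X4 (payoff 11).
Firm 2's best responses — vs X1: Y4 (payoff 11); vs X2: Y1 (payoff 11); vs X3: Y1 (payoff 7); vs X4: Y5 (payoff 11).
Mutual best responses occur at (X1, Y4) and (X4, Y5); at each, neither player gains by switching.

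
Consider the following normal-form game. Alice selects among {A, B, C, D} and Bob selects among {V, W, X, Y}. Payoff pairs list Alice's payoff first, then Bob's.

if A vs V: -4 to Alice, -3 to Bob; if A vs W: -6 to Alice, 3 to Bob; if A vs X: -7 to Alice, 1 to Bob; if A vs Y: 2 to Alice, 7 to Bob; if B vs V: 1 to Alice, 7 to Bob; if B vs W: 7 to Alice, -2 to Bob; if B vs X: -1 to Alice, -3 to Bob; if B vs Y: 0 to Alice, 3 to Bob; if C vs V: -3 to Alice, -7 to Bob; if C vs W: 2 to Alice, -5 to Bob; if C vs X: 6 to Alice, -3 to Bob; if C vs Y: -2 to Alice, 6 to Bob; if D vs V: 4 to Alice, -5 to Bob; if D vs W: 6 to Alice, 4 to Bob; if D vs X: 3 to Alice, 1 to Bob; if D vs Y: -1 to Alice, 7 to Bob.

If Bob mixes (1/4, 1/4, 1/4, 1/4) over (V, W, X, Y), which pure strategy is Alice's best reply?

Compute Alice's expected payoff from each pure strategy against the given mix.
A: (1/4)·(-4) + (1/4)·(-6) + (1/4)·(-7) + (1/4)·2 = -15/4
B: (1/4)·1 + (1/4)·7 + (1/4)·(-1) + (1/4)·0 = 7/4
C: (1/4)·(-3) + (1/4)·2 + (1/4)·6 + (1/4)·(-2) = 3/4
D: (1/4)·4 + (1/4)·6 + (1/4)·3 + (1/4)·(-1) = 3
Highest expected payoff is 3, from D.

D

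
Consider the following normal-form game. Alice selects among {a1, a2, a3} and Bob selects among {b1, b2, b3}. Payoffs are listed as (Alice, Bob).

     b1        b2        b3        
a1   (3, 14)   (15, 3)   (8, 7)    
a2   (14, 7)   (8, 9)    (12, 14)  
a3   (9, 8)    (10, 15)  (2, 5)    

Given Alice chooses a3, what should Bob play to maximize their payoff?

b2

With Alice fixed at a3, Bob's payoffs are: b1 → 8, b2 → 15, b3 → 5.
The maximum is 15, achieved by b2.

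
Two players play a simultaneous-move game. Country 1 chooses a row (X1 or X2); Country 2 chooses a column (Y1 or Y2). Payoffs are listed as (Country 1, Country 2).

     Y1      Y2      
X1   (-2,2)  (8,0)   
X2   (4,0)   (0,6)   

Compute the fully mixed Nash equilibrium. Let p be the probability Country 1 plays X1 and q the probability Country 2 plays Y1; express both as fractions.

In a mixed NE each player is indifferent between their pure strategies, so the opponent's mix sets the indifference.
Country 2 indifferent between Y1 and Y2: p·2 + (1−p)·0 = p·0 + (1−p)·6 ⟹ 0 + 2p = 6 + (-6)p ⟹ p = 3/4.
Country 1 indifferent between X1 and X2: q·(-2) + (1−q)·8 = q·4 + (1−q)·0 ⟹ 8 + (-10)q = 0 + 4q ⟹ q = 4/7.

p = 3/4, q = 4/7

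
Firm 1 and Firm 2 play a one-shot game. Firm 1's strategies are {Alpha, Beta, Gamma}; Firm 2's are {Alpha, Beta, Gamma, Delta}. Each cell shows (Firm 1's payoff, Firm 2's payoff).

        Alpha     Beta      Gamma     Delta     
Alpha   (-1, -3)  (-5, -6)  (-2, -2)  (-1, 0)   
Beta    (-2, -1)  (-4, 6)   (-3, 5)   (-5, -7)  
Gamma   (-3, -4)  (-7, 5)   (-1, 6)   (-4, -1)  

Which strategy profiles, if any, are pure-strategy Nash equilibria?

Check mutual best responses: a cell is a NE iff neither player can gain by unilaterally deviating.
Firm 1's best responses — vs Alpha: Alpha (payoff -1); vs Beta: Beta (payoff -4); vs Gamma: Gamma (payoff -1); vs Delta: Alpha (payoff -1).
Firm 2's best responses — vs Alpha: Delta (payoff 0); vs Beta: Beta (payoff 6); vs Gamma: Gamma (payoff 6).
Mutual best responses occur at (Alpha, Delta), (Beta, Beta), and (Gamma, Gamma); at each, neither player gains by switching.

(Alpha, Delta), (Beta, Beta), and (Gamma, Gamma)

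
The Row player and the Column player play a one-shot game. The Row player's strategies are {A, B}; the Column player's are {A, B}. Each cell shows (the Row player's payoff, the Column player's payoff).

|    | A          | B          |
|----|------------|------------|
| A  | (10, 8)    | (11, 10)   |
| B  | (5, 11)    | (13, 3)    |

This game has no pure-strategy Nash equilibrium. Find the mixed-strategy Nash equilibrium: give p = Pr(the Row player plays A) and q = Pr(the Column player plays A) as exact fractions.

In a mixed NE each player is indifferent between their pure strategies, so the opponent's mix sets the indifference.
The Column player indifferent between A and B: p·8 + (1−p)·11 = p·10 + (1−p)·3 ⟹ 11 + (-3)p = 3 + 7p ⟹ p = 4/5.
The Row player indifferent between A and B: q·10 + (1−q)·11 = q·5 + (1−q)·13 ⟹ 11 + (-1)q = 13 + (-8)q ⟹ q = 2/7.

p = 4/5, q = 2/7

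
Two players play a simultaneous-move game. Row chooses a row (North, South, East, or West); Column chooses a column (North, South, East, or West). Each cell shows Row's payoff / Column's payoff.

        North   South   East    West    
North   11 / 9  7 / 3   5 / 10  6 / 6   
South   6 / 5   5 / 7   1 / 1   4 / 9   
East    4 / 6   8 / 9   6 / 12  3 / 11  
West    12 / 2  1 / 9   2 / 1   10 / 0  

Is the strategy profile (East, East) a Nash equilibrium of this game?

Holding Column at East: Row gets 6 from East, versus 5 from North, 1 from South, 2 from West. No profitable deviation for Row.
Holding Row at East: Column gets 12 from East, versus 6 from North, 9 from South, 11 from West. No profitable deviation for Column either.

Yes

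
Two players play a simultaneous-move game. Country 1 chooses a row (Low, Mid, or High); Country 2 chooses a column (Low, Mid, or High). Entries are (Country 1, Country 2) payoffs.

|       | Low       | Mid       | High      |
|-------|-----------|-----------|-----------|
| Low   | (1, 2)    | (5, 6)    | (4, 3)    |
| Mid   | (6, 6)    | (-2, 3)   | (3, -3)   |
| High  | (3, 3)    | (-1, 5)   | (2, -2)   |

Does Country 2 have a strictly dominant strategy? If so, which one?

None

Check whether one of Country 2's strategies beats all alternatives regardless of what the opponent does.
Low is not dominant: against Low, Mid gives 6 > 2.
Mid is not dominant: against Mid, Low gives 6 > 3.
High is not dominant: against Low, Mid gives 6 > 3.
No single strategy is best against every opponent action.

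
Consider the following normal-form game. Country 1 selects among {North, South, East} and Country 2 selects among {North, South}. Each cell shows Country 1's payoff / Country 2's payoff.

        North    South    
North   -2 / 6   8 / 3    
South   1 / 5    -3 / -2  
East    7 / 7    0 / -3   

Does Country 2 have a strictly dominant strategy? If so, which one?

North

A strategy is strictly dominant if it gives Country 2 a strictly higher payoff than every other strategy, against every choice by the opponent.
North strictly dominates: vs North: 6 > 3; vs South: 5 > -2; vs East: 7 > -3.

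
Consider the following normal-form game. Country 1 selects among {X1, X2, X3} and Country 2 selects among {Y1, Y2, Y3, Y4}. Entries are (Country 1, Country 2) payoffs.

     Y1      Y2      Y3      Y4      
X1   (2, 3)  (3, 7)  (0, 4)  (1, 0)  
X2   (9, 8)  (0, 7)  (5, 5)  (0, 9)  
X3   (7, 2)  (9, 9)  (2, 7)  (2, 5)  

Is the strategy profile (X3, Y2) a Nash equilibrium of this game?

Yes

Holding Country 2 at Y2: Country 1 gets 9 from X3, versus 3 from X1, 0 from X2. No profitable deviation for Country 1.
Holding Country 1 at X3: Country 2 gets 9 from Y2, versus 2 from Y1, 7 from Y3, 5 from Y4. No profitable deviation for Country 2 either.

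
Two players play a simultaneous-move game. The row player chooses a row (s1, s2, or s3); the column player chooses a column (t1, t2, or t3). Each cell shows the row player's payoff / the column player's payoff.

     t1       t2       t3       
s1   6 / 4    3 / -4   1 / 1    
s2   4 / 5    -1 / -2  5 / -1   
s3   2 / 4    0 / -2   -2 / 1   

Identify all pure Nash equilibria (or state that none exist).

(s1, t1)

Find each player's best response to every opponent strategy; NE are the intersections.
The row player's best responses — vs t1: s1 (payoff 6); vs t2: s1 (payoff 3); vs t3: s2 (payoff 5).
The column player's best responses — vs s1: t1 (payoff 4); vs s2: t1 (payoff 5); vs s3: t1 (payoff 4).
The only mutual best response is (s1, t1); neither player gains by switching there.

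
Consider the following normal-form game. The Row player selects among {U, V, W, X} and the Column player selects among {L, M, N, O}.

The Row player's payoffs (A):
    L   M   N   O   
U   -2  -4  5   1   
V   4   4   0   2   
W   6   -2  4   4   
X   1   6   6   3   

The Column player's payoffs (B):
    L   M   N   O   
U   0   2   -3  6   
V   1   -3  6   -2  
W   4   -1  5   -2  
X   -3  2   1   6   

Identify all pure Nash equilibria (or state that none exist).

Find each player's best response to every opponent strategy; NE are the intersections.
The Row player's best responses — vs L: W (payoff 6); vs M: X (payoff 6); vs N: X (payoff 6); vs O: W (payoff 4).
The Column player's best responses — vs U: O (payoff 6); vs V: N (payoff 6); vs W: N (payoff 5); vs X: O (payoff 6).
No cell has both players best-responding. For instance, the Row player's best reply to L is W, but against W the Column player prefers N over L.

There is no pure-strategy Nash equilibrium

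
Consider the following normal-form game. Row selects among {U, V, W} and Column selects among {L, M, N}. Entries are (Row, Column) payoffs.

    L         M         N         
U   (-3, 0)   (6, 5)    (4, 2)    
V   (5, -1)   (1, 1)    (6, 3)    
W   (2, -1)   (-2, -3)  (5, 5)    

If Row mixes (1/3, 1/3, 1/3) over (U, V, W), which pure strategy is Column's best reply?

N

Column's best reply maximizes expected payoff against the mix.
L: (1/3)·0 + (1/3)·(-1) + (1/3)·(-1) = -2/3
M: (1/3)·5 + (1/3)·1 + (1/3)·(-3) = 1
N: (1/3)·2 + (1/3)·3 + (1/3)·5 = 10/3
Highest expected payoff is 10/3, from N.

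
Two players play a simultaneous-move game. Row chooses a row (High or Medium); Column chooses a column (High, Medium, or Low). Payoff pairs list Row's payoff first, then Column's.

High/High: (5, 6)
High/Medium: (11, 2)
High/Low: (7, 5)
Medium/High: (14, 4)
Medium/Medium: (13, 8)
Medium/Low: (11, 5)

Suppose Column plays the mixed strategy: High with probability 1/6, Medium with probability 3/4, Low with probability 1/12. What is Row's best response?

Compute Row's expected payoff from each pure strategy against the given mix.
High: (1/6)·5 + (3/4)·11 + (1/12)·7 = 29/3
Medium: (1/6)·14 + (3/4)·13 + (1/12)·11 = 13
Highest expected payoff is 13, from Medium.

Medium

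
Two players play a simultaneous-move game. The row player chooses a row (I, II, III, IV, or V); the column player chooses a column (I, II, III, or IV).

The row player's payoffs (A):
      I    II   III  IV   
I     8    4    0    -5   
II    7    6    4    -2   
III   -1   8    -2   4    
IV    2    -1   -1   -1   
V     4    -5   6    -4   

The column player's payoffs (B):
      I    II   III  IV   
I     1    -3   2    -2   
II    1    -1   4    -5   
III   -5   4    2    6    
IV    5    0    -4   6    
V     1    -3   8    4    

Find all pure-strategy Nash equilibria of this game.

(III, IV) and (V, III)

A profile is a Nash equilibrium when each player is best-responding to the other.
The row player's best responses — vs I: I (payoff 8); vs II: III (payoff 8); vs III: V (payoff 6); vs IV: III (payoff 4).
The column player's best responses — vs I: III (payoff 2); vs II: III (payoff 4); vs III: IV (payoff 6); vs IV: IV (payoff 6); vs V: III (payoff 8).
Mutual best responses occur at (III, IV) and (V, III); at each, neither player gains by switching.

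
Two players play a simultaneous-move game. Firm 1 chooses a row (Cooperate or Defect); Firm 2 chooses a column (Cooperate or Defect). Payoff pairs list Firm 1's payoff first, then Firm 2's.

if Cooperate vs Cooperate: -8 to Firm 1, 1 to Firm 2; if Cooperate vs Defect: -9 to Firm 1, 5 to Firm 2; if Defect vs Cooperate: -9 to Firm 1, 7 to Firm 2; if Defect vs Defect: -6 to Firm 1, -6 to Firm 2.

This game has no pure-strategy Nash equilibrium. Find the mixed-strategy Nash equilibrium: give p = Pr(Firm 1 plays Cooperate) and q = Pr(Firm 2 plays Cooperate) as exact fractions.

p = 13/17, q = 3/4

Each player's mixing probability is pinned down by making the *other* player indifferent.
Firm 2 indifferent between Cooperate and Defect: p·1 + (1−p)·7 = p·5 + (1−p)·(-6) ⟹ 7 + (-6)p = (-6) + 11p ⟹ p = 13/17.
Firm 1 indifferent between Cooperate and Defect: q·(-8) + (1−q)·(-9) = q·(-9) + (1−q)·(-6) ⟹ (-9) + 1q = (-6) + (-3)q ⟹ q = 3/4.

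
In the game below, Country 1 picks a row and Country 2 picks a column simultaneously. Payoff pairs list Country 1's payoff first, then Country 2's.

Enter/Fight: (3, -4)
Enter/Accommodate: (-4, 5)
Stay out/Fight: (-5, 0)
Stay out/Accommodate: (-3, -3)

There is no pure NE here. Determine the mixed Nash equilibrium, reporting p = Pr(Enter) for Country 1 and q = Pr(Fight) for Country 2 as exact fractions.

p = 1/4, q = 1/9

Each player's mixing probability is pinned down by making the *other* player indifferent.
Country 2 indifferent between Fight and Accommodate: p·(-4) + (1−p)·0 = p·5 + (1−p)·(-3) ⟹ 0 + (-4)p = (-3) + 8p ⟹ p = 1/4.
Country 1 indifferent between Enter and Stay out: q·3 + (1−q)·(-4) = q·(-5) + (1−q)·(-3) ⟹ (-4) + 7q = (-3) + (-2)q ⟹ q = 1/9.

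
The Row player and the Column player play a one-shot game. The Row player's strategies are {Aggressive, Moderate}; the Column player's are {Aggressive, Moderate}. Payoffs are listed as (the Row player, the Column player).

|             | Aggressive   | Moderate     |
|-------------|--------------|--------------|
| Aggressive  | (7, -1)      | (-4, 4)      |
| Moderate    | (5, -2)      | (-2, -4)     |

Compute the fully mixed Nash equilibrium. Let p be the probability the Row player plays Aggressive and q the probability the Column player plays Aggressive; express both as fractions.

In a mixed NE each player is indifferent between their pure strategies, so the opponent's mix sets the indifference.
The Column player indifferent between Aggressive and Moderate: p·(-1) + (1−p)·(-2) = p·4 + (1−p)·(-4) ⟹ (-2) + 1p = (-4) + 8p ⟹ p = 2/7.
The Row player indifferent between Aggressive and Moderate: q·7 + (1−q)·(-4) = q·5 + (1−q)·(-2) ⟹ (-4) + 11q = (-2) + 7q ⟹ q = 1/2.

p = 2/7, q = 1/2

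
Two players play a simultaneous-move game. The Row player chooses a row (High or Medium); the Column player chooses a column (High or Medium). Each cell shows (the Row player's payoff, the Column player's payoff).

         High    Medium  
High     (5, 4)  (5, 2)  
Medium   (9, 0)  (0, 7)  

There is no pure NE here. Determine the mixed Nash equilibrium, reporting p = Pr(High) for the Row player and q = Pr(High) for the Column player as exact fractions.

p = 7/9, q = 5/9

In a mixed NE each player is indifferent between their pure strategies, so the opponent's mix sets the indifference.
The Column player indifferent between High and Medium: p·4 + (1−p)·0 = p·2 + (1−p)·7 ⟹ 0 + 4p = 7 + (-5)p ⟹ p = 7/9.
The Row player indifferent between High and Medium: q·5 + (1−q)·5 = q·9 + (1−q)·0 ⟹ 5 + 0q = 0 + 9q ⟹ q = 5/9.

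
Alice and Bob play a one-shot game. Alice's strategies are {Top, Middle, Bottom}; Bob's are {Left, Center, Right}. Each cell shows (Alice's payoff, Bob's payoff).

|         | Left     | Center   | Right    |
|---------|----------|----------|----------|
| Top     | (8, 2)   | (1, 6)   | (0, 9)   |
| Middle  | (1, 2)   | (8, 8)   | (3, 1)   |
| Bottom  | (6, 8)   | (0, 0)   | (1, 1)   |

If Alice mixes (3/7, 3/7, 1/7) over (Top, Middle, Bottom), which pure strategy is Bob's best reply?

Center

Compute Bob's expected payoff from each pure strategy against the given mix.
Left: (3/7)·2 + (3/7)·2 + (1/7)·8 = 20/7
Center: (3/7)·6 + (3/7)·8 + (1/7)·0 = 6
Right: (3/7)·9 + (3/7)·1 + (1/7)·1 = 31/7
Highest expected payoff is 6, from Center.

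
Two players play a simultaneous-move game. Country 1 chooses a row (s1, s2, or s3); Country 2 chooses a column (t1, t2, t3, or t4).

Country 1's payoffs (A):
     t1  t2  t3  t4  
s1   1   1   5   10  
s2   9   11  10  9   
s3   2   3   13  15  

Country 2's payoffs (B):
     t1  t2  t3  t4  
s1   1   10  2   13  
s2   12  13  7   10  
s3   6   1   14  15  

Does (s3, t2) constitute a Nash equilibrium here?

No

Holding Country 2 at t2: Country 1 gets 3 from s3 but could get 11 by switching to s2. Country 1 has a profitable deviation.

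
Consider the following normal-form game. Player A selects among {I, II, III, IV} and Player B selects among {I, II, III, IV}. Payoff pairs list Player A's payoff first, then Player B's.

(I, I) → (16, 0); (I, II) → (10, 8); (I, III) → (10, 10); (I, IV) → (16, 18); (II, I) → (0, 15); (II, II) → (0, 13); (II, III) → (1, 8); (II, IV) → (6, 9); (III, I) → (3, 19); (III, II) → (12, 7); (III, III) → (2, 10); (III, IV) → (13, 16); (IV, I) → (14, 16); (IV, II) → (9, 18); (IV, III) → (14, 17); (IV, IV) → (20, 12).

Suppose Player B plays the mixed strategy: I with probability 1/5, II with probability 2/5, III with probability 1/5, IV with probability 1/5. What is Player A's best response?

IV

Player A's best reply maximizes expected payoff against the mix.
I: (1/5)·16 + (2/5)·10 + (1/5)·10 + (1/5)·16 = 62/5
II: (1/5)·0 + (2/5)·0 + (1/5)·1 + (1/5)·6 = 7/5
III: (1/5)·3 + (2/5)·12 + (1/5)·2 + (1/5)·13 = 42/5
IV: (1/5)·14 + (2/5)·9 + (1/5)·14 + (1/5)·20 = 66/5
Highest expected payoff is 66/5, from IV.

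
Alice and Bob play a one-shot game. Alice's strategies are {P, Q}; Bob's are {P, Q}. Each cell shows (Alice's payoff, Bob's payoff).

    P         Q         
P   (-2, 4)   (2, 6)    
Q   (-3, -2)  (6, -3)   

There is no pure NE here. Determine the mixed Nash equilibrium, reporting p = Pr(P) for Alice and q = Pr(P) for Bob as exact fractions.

p = 1/3, q = 4/5

In a mixed NE each player is indifferent between their pure strategies, so the opponent's mix sets the indifference.
Bob indifferent between P and Q: p·4 + (1−p)·(-2) = p·6 + (1−p)·(-3) ⟹ (-2) + 6p = (-3) + 9p ⟹ p = 1/3.
Alice indifferent between P and Q: q·(-2) + (1−q)·2 = q·(-3) + (1−q)·6 ⟹ 2 + (-4)q = 6 + (-9)q ⟹ q = 4/5.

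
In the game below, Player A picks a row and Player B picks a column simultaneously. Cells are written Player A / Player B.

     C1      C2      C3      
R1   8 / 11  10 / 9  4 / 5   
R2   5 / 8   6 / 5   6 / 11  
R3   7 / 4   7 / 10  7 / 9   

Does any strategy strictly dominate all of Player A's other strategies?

No strictly dominant strategy

A strategy is strictly dominant if it gives Player A a strictly higher payoff than every other strategy, against every choice by the opponent.
R1 is not dominant: against C3, R2 gives 6 > 4.
R2 is not dominant: against C1, R1 gives 8 > 5.
R3 is not dominant: against C1, R1 gives 8 > 7.
No single strategy is best against every opponent action.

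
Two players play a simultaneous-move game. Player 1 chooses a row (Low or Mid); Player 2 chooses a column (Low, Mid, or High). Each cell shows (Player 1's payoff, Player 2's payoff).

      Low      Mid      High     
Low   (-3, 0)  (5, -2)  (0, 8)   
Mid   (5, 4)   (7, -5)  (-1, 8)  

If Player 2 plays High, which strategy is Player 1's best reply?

With Player 2 fixed at High, Player 1's payoffs are: Low → 0, Mid → -1.
The maximum is 0, achieved by Low.

Low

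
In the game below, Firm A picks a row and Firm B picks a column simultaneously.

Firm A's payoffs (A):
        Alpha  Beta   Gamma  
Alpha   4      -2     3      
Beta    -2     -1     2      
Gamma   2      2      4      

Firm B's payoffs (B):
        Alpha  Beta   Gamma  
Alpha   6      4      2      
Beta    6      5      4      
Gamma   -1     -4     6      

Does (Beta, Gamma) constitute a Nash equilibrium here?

Holding Firm B at Gamma: Firm A gets 2 from Beta but could get 4 by switching to Gamma. Firm A has a profitable deviation.

No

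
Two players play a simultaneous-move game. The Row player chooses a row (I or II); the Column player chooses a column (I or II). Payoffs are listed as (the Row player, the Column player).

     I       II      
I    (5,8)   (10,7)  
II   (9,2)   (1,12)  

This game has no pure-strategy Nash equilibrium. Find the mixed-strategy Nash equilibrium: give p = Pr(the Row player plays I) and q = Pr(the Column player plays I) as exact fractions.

In a mixed NE each player is indifferent between their pure strategies, so the opponent's mix sets the indifference.
The Column player indifferent between I and II: p·8 + (1−p)·2 = p·7 + (1−p)·12 ⟹ 2 + 6p = 12 + (-5)p ⟹ p = 10/11.
The Row player indifferent between I and II: q·5 + (1−q)·10 = q·9 + (1−q)·1 ⟹ 10 + (-5)q = 1 + 8q ⟹ q = 9/13.

p = 10/11, q = 9/13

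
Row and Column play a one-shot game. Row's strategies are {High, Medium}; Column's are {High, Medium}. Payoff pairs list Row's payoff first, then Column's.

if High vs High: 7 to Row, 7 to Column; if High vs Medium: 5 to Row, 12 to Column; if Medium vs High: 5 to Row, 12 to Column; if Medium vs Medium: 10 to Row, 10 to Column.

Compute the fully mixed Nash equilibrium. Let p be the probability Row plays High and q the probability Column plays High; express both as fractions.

p = 2/7, q = 5/7

Each player's mixing probability is pinned down by making the *other* player indifferent.
Column indifferent between High and Medium: p·7 + (1−p)·12 = p·12 + (1−p)·10 ⟹ 12 + (-5)p = 10 + 2p ⟹ p = 2/7.
Row indifferent between High and Medium: q·7 + (1−q)·5 = q·5 + (1−q)·10 ⟹ 5 + 2q = 10 + (-5)q ⟹ q = 5/7.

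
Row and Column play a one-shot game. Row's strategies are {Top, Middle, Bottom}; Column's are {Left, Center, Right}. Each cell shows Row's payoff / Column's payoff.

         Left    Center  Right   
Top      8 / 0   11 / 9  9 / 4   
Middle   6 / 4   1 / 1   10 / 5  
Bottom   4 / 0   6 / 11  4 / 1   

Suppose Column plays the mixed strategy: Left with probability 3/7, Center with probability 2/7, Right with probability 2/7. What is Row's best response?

Row's best reply maximizes expected payoff against the mix.
Top: (3/7)·8 + (2/7)·11 + (2/7)·9 = 64/7
Middle: (3/7)·6 + (2/7)·1 + (2/7)·10 = 40/7
Bottom: (3/7)·4 + (2/7)·6 + (2/7)·4 = 32/7
Highest expected payoff is 64/7, from Top.

Top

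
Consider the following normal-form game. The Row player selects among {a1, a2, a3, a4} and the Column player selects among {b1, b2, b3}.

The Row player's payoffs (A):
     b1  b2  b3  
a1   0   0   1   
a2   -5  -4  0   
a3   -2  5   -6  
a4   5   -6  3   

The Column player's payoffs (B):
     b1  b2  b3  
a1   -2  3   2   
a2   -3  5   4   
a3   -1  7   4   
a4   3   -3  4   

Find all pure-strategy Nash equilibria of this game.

A profile is a Nash equilibrium when each player is best-responding to the other.
The Row player's best responses — vs b1: a4 (payoff 5); vs b2: a3 (payoff 5); vs b3: a4 (payoff 3).
The Column player's best responses — vs a1: b2 (payoff 3); vs a2: b2 (payoff 5); vs a3: b2 (payoff 7); vs a4: b3 (payoff 4).
Mutual best responses occur at (a3, b2) and (a4, b3); at each, neither player gains by switching.

(a3, b2) and (a4, b3)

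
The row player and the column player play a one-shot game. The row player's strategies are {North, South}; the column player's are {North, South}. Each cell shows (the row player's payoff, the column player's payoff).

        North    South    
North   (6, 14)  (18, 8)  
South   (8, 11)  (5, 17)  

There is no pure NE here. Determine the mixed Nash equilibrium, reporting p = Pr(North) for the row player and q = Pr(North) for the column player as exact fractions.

In a mixed NE each player is indifferent between their pure strategies, so the opponent's mix sets the indifference.
The column player indifferent between North and South: p·14 + (1−p)·11 = p·8 + (1−p)·17 ⟹ 11 + 3p = 17 + (-9)p ⟹ p = 1/2.
The row player indifferent between North and South: q·6 + (1−q)·18 = q·8 + (1−q)·5 ⟹ 18 + (-12)q = 5 + 3q ⟹ q = 13/15.

p = 1/2, q = 13/15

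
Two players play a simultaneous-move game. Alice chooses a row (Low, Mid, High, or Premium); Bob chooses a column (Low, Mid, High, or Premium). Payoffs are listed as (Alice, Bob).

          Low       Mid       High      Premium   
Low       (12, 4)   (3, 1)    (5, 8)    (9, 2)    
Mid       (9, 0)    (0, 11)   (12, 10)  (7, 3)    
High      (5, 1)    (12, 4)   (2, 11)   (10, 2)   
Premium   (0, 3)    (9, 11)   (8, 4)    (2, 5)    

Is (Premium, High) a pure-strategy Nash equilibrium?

Holding Bob at High: Alice gets 8 from Premium but could get 12 by switching to Mid. Alice has a profitable deviation.

No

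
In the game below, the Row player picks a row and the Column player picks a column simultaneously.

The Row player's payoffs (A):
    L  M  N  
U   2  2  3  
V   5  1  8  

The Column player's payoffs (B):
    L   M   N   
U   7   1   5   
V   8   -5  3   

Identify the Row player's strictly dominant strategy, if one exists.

None

A strategy is strictly dominant if it gives the Row player a strictly higher payoff than every other strategy, against every choice by the opponent.
U is not dominant: against L, V gives 5 > 2.
V is not dominant: against M, U gives 2 > 1.
No single strategy is best against every opponent action.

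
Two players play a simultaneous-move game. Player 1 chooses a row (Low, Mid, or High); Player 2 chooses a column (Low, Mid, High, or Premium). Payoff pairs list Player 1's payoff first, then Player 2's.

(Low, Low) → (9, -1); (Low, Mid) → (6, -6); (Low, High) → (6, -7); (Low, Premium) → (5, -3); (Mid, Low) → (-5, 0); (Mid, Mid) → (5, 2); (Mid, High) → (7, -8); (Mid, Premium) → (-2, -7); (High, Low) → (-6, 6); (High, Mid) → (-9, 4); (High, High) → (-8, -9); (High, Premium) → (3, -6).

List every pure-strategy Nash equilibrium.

(Low, Low)

A profile is a Nash equilibrium when each player is best-responding to the other.
Player 1's best responses — vs Low: Low (payoff 9); vs Mid: Low (payoff 6); vs High: Mid (payoff 7); vs Premium: Low (payoff 5).
Player 2's best responses — vs Low: Low (payoff -1); vs Mid: Mid (payoff 2); vs High: Low (payoff 6).
The only mutual best response is (Low, Low); neither player gains by switching there.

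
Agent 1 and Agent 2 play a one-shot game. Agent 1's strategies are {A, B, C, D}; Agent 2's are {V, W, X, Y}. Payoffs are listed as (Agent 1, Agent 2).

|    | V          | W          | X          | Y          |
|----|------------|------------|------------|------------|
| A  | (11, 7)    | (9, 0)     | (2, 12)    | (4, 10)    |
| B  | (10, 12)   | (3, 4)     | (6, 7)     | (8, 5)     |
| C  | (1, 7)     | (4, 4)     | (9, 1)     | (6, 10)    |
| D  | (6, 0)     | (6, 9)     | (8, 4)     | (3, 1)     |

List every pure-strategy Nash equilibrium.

There is no pure-strategy Nash equilibrium

Find each player's best response to every opponent strategy; NE are the intersections.
Agent 1's best responses — vs V: A (payoff 11); vs W: A (payoff 9); vs X: C (payoff 9); vs Y: B (payoff 8).
Agent 2's best responses — vs A: X (payoff 12); vs B: V (payoff 12); vs C: Y (payoff 10); vs D: W (payoff 9).
No cell has both players best-responding. For instance, Agent 1's best reply to V is A, but against A Agent 2 prefers X over V.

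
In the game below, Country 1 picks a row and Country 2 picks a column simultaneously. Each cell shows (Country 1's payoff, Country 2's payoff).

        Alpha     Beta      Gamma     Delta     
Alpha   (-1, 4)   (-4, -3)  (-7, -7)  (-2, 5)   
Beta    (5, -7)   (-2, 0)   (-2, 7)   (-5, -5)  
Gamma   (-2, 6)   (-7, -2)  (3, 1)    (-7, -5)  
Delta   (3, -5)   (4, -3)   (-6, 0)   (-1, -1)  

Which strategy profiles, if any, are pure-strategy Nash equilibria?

A profile is a Nash equilibrium when each player is best-responding to the other.
Country 1's best responses — vs Alpha: Beta (payoff 5); vs Beta: Delta (payoff 4); vs Gamma: Gamma (payoff 3); vs Delta: Delta (payoff -1).
Country 2's best responses — vs Alpha: Delta (payoff 5); vs Beta: Gamma (payoff 7); vs Gamma: Alpha (payoff 6); vs Delta: Gamma (payoff 0).
No cell has both players best-responding. For instance, Country 1's best reply to Alpha is Beta, but against Beta Country 2 prefers Gamma over Alpha.

No pure-strategy Nash equilibrium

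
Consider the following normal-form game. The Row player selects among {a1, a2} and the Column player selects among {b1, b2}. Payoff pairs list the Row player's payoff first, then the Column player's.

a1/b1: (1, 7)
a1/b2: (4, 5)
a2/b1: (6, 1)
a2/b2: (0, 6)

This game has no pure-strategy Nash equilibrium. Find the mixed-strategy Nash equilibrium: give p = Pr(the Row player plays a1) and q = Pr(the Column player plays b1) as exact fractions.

Each player's mixing probability is pinned down by making the *other* player indifferent.
The Column player indifferent between b1 and b2: p·7 + (1−p)·1 = p·5 + (1−p)·6 ⟹ 1 + 6p = 6 + (-1)p ⟹ p = 5/7.
The Row player indifferent between a1 and a2: q·1 + (1−q)·4 = q·6 + (1−q)·0 ⟹ 4 + (-3)q = 0 + 6q ⟹ q = 4/9.

p = 5/7, q = 4/9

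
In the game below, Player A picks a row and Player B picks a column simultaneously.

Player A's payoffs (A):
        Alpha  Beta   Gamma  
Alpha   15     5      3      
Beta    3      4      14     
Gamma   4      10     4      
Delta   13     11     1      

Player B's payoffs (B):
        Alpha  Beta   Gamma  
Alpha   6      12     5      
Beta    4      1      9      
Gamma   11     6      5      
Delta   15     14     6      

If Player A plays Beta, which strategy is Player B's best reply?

With Player A fixed at Beta, Player B's payoffs are: Alpha → 4, Beta → 1, Gamma → 9.
The maximum is 9, achieved by Gamma.

Gamma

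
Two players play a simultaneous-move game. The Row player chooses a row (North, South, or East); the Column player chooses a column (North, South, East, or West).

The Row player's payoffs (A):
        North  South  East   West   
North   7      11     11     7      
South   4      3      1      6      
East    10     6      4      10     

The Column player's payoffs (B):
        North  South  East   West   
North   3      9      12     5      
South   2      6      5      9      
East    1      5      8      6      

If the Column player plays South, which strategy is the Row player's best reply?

With the Column player fixed at South, the Row player's payoffs are: North → 11, South → 3, East → 6.
The maximum is 11, achieved by North.

North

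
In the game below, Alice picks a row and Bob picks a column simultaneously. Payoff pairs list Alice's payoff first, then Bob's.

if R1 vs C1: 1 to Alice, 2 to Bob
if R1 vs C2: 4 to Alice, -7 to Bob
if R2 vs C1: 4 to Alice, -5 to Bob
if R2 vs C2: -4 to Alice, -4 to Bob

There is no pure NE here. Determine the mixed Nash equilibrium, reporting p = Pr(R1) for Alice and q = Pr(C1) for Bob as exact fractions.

Each player's mixing probability is pinned down by making the *other* player indifferent.
Bob indifferent between C1 and C2: p·2 + (1−p)·(-5) = p·(-7) + (1−p)·(-4) ⟹ (-5) + 7p = (-4) + (-3)p ⟹ p = 1/10.
Alice indifferent between R1 and R2: q·1 + (1−q)·4 = q·4 + (1−q)·(-4) ⟹ 4 + (-3)q = (-4) + 8q ⟹ q = 8/11.

p = 1/10, q = 8/11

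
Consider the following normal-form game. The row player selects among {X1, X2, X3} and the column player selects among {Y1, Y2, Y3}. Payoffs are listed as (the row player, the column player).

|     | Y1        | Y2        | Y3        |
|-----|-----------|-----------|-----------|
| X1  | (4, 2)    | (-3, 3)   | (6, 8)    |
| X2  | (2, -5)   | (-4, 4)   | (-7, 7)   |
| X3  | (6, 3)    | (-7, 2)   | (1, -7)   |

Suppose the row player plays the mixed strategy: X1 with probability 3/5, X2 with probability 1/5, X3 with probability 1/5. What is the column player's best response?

Compute the column player's expected payoff from each pure strategy against the given mix.
Y1: (3/5)·2 + (1/5)·(-5) + (1/5)·3 = 4/5
Y2: (3/5)·3 + (1/5)·4 + (1/5)·2 = 3
Y3: (3/5)·8 + (1/5)·7 + (1/5)·(-7) = 24/5
Highest expected payoff is 24/5, from Y3.

Y3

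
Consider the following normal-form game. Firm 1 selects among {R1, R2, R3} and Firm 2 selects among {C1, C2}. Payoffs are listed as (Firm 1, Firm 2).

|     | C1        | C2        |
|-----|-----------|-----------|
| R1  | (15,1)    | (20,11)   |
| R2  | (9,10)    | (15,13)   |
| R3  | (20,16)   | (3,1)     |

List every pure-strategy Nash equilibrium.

Find each player's best response to every opponent strategy; NE are the intersections.
Firm 1's best responses — vs C1: R3 (payoff 20); vs C2: R1 (payoff 20).
Firm 2's best responses — vs R1: C2 (payoff 11); vs R2: C2 (payoff 13); vs R3: C1 (payoff 16).
Mutual best responses occur at (R1, C2) and (R3, C1); at each, neither player gains by switching.

(R1, C2) and (R3, C1)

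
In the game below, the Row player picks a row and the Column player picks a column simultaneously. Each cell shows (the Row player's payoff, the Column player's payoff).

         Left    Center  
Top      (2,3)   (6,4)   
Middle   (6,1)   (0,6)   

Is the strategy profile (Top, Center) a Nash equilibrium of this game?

Yes

Holding the Column player at Center: the Row player gets 6 from Top, versus 0 from Middle. No profitable deviation for the Row player.
Holding the Row player at Top: the Column player gets 4 from Center, versus 3 from Left. No profitable deviation for the Column player either.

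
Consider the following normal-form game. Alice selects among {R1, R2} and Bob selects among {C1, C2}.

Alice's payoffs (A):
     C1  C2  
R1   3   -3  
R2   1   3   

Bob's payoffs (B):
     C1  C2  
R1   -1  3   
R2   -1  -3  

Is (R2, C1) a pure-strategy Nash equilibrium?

Holding Bob at C1: Alice gets 1 from R2 but could get 3 by switching to R1. Alice has a profitable deviation.

No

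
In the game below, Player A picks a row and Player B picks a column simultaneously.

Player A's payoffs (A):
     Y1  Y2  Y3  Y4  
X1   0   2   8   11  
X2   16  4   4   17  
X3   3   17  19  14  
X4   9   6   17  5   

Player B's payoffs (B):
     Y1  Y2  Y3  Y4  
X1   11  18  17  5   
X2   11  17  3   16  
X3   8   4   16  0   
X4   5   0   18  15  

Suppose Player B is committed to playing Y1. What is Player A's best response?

With Player B fixed at Y1, Player A's payoffs are: X1 → 0, X2 → 16, X3 → 3, X4 → 9.
The maximum is 16, achieved by X2.

X2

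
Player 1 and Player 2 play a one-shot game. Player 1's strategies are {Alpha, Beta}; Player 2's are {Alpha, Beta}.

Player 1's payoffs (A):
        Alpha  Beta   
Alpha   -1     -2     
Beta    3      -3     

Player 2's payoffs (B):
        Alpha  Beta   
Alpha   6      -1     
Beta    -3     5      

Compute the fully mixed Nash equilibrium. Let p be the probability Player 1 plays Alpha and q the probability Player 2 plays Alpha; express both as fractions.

p = 8/15, q = 1/5

In a mixed NE each player is indifferent between their pure strategies, so the opponent's mix sets the indifference.
Player 2 indifferent between Alpha and Beta: p·6 + (1−p)·(-3) = p·(-1) + (1−p)·5 ⟹ (-3) + 9p = 5 + (-6)p ⟹ p = 8/15.
Player 1 indifferent between Alpha and Beta: q·(-1) + (1−q)·(-2) = q·3 + (1−q)·(-3) ⟹ (-2) + 1q = (-3) + 6q ⟹ q = 1/5.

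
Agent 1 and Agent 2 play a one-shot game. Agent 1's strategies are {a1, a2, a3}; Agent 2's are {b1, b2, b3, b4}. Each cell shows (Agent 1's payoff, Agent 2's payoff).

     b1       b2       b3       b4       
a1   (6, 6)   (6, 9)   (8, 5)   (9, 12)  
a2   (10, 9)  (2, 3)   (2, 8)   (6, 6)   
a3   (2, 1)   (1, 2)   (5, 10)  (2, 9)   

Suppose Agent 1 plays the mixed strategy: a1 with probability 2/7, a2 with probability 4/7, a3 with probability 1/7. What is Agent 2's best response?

Compute Agent 2's expected payoff from each pure strategy against the given mix.
b1: (2/7)·6 + (4/7)·9 + (1/7)·1 = 7
b2: (2/7)·9 + (4/7)·3 + (1/7)·2 = 32/7
b3: (2/7)·5 + (4/7)·8 + (1/7)·10 = 52/7
b4: (2/7)·12 + (4/7)·6 + (1/7)·9 = 57/7
Highest expected payoff is 57/7, from b4.

b4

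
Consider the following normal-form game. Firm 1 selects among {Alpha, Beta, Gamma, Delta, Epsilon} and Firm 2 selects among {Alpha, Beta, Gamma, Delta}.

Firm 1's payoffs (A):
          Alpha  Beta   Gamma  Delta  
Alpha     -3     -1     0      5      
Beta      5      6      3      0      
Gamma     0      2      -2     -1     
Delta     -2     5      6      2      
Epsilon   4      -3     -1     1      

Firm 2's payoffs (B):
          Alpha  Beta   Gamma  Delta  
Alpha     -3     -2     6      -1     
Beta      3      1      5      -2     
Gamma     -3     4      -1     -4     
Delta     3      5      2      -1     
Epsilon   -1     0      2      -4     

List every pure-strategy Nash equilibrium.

No pure-strategy Nash equilibrium

Find each player's best response to every opponent strategy; NE are the intersections.
Firm 1's best responses — vs Alpha: Beta (payoff 5); vs Beta: Beta (payoff 6); vs Gamma: Delta (payoff 6); vs Delta: Alpha (payoff 5).
Firm 2's best responses — vs Alpha: Gamma (payoff 6); vs Beta: Gamma (payoff 5); vs Gamma: Beta (payoff 4); vs Delta: Beta (payoff 5); vs Epsilon: Gamma (payoff 2).
No cell has both players best-responding. For instance, Firm 1's best reply to Gamma is Delta, but against Delta Firm 2 prefers Beta over Gamma.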